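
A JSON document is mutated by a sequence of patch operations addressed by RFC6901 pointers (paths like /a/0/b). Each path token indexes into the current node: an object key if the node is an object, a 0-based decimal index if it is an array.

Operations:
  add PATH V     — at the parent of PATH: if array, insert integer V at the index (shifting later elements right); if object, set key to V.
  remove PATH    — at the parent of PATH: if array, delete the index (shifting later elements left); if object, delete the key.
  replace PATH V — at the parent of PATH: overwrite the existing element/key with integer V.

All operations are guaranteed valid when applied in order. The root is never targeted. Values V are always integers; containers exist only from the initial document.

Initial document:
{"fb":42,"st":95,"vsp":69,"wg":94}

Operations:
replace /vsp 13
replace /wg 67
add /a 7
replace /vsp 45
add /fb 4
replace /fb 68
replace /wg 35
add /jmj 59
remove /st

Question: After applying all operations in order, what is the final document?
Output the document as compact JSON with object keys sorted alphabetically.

Answer: {"a":7,"fb":68,"jmj":59,"vsp":45,"wg":35}

Derivation:
After op 1 (replace /vsp 13): {"fb":42,"st":95,"vsp":13,"wg":94}
After op 2 (replace /wg 67): {"fb":42,"st":95,"vsp":13,"wg":67}
After op 3 (add /a 7): {"a":7,"fb":42,"st":95,"vsp":13,"wg":67}
After op 4 (replace /vsp 45): {"a":7,"fb":42,"st":95,"vsp":45,"wg":67}
After op 5 (add /fb 4): {"a":7,"fb":4,"st":95,"vsp":45,"wg":67}
After op 6 (replace /fb 68): {"a":7,"fb":68,"st":95,"vsp":45,"wg":67}
After op 7 (replace /wg 35): {"a":7,"fb":68,"st":95,"vsp":45,"wg":35}
After op 8 (add /jmj 59): {"a":7,"fb":68,"jmj":59,"st":95,"vsp":45,"wg":35}
After op 9 (remove /st): {"a":7,"fb":68,"jmj":59,"vsp":45,"wg":35}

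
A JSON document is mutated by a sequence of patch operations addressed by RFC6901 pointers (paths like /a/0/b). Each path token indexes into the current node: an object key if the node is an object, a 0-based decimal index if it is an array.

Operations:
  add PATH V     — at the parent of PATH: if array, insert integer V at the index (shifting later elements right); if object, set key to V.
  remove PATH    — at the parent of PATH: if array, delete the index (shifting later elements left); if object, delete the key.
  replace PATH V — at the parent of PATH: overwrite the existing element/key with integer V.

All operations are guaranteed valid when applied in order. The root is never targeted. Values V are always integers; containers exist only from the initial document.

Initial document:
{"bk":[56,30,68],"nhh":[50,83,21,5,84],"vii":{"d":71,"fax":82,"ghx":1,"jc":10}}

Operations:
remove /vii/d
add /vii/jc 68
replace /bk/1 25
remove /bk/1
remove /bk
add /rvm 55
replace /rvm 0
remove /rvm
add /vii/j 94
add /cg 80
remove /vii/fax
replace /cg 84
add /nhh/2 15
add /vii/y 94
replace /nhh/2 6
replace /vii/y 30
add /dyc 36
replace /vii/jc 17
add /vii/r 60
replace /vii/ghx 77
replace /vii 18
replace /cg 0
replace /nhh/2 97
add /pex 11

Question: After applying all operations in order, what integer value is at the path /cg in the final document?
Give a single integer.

After op 1 (remove /vii/d): {"bk":[56,30,68],"nhh":[50,83,21,5,84],"vii":{"fax":82,"ghx":1,"jc":10}}
After op 2 (add /vii/jc 68): {"bk":[56,30,68],"nhh":[50,83,21,5,84],"vii":{"fax":82,"ghx":1,"jc":68}}
After op 3 (replace /bk/1 25): {"bk":[56,25,68],"nhh":[50,83,21,5,84],"vii":{"fax":82,"ghx":1,"jc":68}}
After op 4 (remove /bk/1): {"bk":[56,68],"nhh":[50,83,21,5,84],"vii":{"fax":82,"ghx":1,"jc":68}}
After op 5 (remove /bk): {"nhh":[50,83,21,5,84],"vii":{"fax":82,"ghx":1,"jc":68}}
After op 6 (add /rvm 55): {"nhh":[50,83,21,5,84],"rvm":55,"vii":{"fax":82,"ghx":1,"jc":68}}
After op 7 (replace /rvm 0): {"nhh":[50,83,21,5,84],"rvm":0,"vii":{"fax":82,"ghx":1,"jc":68}}
After op 8 (remove /rvm): {"nhh":[50,83,21,5,84],"vii":{"fax":82,"ghx":1,"jc":68}}
After op 9 (add /vii/j 94): {"nhh":[50,83,21,5,84],"vii":{"fax":82,"ghx":1,"j":94,"jc":68}}
After op 10 (add /cg 80): {"cg":80,"nhh":[50,83,21,5,84],"vii":{"fax":82,"ghx":1,"j":94,"jc":68}}
After op 11 (remove /vii/fax): {"cg":80,"nhh":[50,83,21,5,84],"vii":{"ghx":1,"j":94,"jc":68}}
After op 12 (replace /cg 84): {"cg":84,"nhh":[50,83,21,5,84],"vii":{"ghx":1,"j":94,"jc":68}}
After op 13 (add /nhh/2 15): {"cg":84,"nhh":[50,83,15,21,5,84],"vii":{"ghx":1,"j":94,"jc":68}}
After op 14 (add /vii/y 94): {"cg":84,"nhh":[50,83,15,21,5,84],"vii":{"ghx":1,"j":94,"jc":68,"y":94}}
After op 15 (replace /nhh/2 6): {"cg":84,"nhh":[50,83,6,21,5,84],"vii":{"ghx":1,"j":94,"jc":68,"y":94}}
After op 16 (replace /vii/y 30): {"cg":84,"nhh":[50,83,6,21,5,84],"vii":{"ghx":1,"j":94,"jc":68,"y":30}}
After op 17 (add /dyc 36): {"cg":84,"dyc":36,"nhh":[50,83,6,21,5,84],"vii":{"ghx":1,"j":94,"jc":68,"y":30}}
After op 18 (replace /vii/jc 17): {"cg":84,"dyc":36,"nhh":[50,83,6,21,5,84],"vii":{"ghx":1,"j":94,"jc":17,"y":30}}
After op 19 (add /vii/r 60): {"cg":84,"dyc":36,"nhh":[50,83,6,21,5,84],"vii":{"ghx":1,"j":94,"jc":17,"r":60,"y":30}}
After op 20 (replace /vii/ghx 77): {"cg":84,"dyc":36,"nhh":[50,83,6,21,5,84],"vii":{"ghx":77,"j":94,"jc":17,"r":60,"y":30}}
After op 21 (replace /vii 18): {"cg":84,"dyc":36,"nhh":[50,83,6,21,5,84],"vii":18}
After op 22 (replace /cg 0): {"cg":0,"dyc":36,"nhh":[50,83,6,21,5,84],"vii":18}
After op 23 (replace /nhh/2 97): {"cg":0,"dyc":36,"nhh":[50,83,97,21,5,84],"vii":18}
After op 24 (add /pex 11): {"cg":0,"dyc":36,"nhh":[50,83,97,21,5,84],"pex":11,"vii":18}
Value at /cg: 0

Answer: 0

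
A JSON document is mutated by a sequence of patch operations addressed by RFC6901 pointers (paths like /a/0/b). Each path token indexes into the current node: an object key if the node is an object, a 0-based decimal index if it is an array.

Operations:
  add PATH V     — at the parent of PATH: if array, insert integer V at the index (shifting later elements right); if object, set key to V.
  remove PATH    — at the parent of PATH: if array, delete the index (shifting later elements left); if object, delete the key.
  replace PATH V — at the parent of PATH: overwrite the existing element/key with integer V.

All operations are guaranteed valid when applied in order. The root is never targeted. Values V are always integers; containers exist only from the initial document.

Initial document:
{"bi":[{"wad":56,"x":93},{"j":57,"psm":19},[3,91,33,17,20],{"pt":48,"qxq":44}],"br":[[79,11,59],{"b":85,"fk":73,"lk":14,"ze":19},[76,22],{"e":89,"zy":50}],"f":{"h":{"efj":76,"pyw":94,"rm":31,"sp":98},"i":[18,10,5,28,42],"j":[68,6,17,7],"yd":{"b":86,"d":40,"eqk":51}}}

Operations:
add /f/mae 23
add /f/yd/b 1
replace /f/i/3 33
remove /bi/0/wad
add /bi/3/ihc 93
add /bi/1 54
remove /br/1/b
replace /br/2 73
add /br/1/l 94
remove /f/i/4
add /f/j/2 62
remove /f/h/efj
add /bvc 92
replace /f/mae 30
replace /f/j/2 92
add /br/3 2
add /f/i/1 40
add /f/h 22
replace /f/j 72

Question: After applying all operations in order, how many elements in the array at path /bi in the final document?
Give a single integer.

After op 1 (add /f/mae 23): {"bi":[{"wad":56,"x":93},{"j":57,"psm":19},[3,91,33,17,20],{"pt":48,"qxq":44}],"br":[[79,11,59],{"b":85,"fk":73,"lk":14,"ze":19},[76,22],{"e":89,"zy":50}],"f":{"h":{"efj":76,"pyw":94,"rm":31,"sp":98},"i":[18,10,5,28,42],"j":[68,6,17,7],"mae":23,"yd":{"b":86,"d":40,"eqk":51}}}
After op 2 (add /f/yd/b 1): {"bi":[{"wad":56,"x":93},{"j":57,"psm":19},[3,91,33,17,20],{"pt":48,"qxq":44}],"br":[[79,11,59],{"b":85,"fk":73,"lk":14,"ze":19},[76,22],{"e":89,"zy":50}],"f":{"h":{"efj":76,"pyw":94,"rm":31,"sp":98},"i":[18,10,5,28,42],"j":[68,6,17,7],"mae":23,"yd":{"b":1,"d":40,"eqk":51}}}
After op 3 (replace /f/i/3 33): {"bi":[{"wad":56,"x":93},{"j":57,"psm":19},[3,91,33,17,20],{"pt":48,"qxq":44}],"br":[[79,11,59],{"b":85,"fk":73,"lk":14,"ze":19},[76,22],{"e":89,"zy":50}],"f":{"h":{"efj":76,"pyw":94,"rm":31,"sp":98},"i":[18,10,5,33,42],"j":[68,6,17,7],"mae":23,"yd":{"b":1,"d":40,"eqk":51}}}
After op 4 (remove /bi/0/wad): {"bi":[{"x":93},{"j":57,"psm":19},[3,91,33,17,20],{"pt":48,"qxq":44}],"br":[[79,11,59],{"b":85,"fk":73,"lk":14,"ze":19},[76,22],{"e":89,"zy":50}],"f":{"h":{"efj":76,"pyw":94,"rm":31,"sp":98},"i":[18,10,5,33,42],"j":[68,6,17,7],"mae":23,"yd":{"b":1,"d":40,"eqk":51}}}
After op 5 (add /bi/3/ihc 93): {"bi":[{"x":93},{"j":57,"psm":19},[3,91,33,17,20],{"ihc":93,"pt":48,"qxq":44}],"br":[[79,11,59],{"b":85,"fk":73,"lk":14,"ze":19},[76,22],{"e":89,"zy":50}],"f":{"h":{"efj":76,"pyw":94,"rm":31,"sp":98},"i":[18,10,5,33,42],"j":[68,6,17,7],"mae":23,"yd":{"b":1,"d":40,"eqk":51}}}
After op 6 (add /bi/1 54): {"bi":[{"x":93},54,{"j":57,"psm":19},[3,91,33,17,20],{"ihc":93,"pt":48,"qxq":44}],"br":[[79,11,59],{"b":85,"fk":73,"lk":14,"ze":19},[76,22],{"e":89,"zy":50}],"f":{"h":{"efj":76,"pyw":94,"rm":31,"sp":98},"i":[18,10,5,33,42],"j":[68,6,17,7],"mae":23,"yd":{"b":1,"d":40,"eqk":51}}}
After op 7 (remove /br/1/b): {"bi":[{"x":93},54,{"j":57,"psm":19},[3,91,33,17,20],{"ihc":93,"pt":48,"qxq":44}],"br":[[79,11,59],{"fk":73,"lk":14,"ze":19},[76,22],{"e":89,"zy":50}],"f":{"h":{"efj":76,"pyw":94,"rm":31,"sp":98},"i":[18,10,5,33,42],"j":[68,6,17,7],"mae":23,"yd":{"b":1,"d":40,"eqk":51}}}
After op 8 (replace /br/2 73): {"bi":[{"x":93},54,{"j":57,"psm":19},[3,91,33,17,20],{"ihc":93,"pt":48,"qxq":44}],"br":[[79,11,59],{"fk":73,"lk":14,"ze":19},73,{"e":89,"zy":50}],"f":{"h":{"efj":76,"pyw":94,"rm":31,"sp":98},"i":[18,10,5,33,42],"j":[68,6,17,7],"mae":23,"yd":{"b":1,"d":40,"eqk":51}}}
After op 9 (add /br/1/l 94): {"bi":[{"x":93},54,{"j":57,"psm":19},[3,91,33,17,20],{"ihc":93,"pt":48,"qxq":44}],"br":[[79,11,59],{"fk":73,"l":94,"lk":14,"ze":19},73,{"e":89,"zy":50}],"f":{"h":{"efj":76,"pyw":94,"rm":31,"sp":98},"i":[18,10,5,33,42],"j":[68,6,17,7],"mae":23,"yd":{"b":1,"d":40,"eqk":51}}}
After op 10 (remove /f/i/4): {"bi":[{"x":93},54,{"j":57,"psm":19},[3,91,33,17,20],{"ihc":93,"pt":48,"qxq":44}],"br":[[79,11,59],{"fk":73,"l":94,"lk":14,"ze":19},73,{"e":89,"zy":50}],"f":{"h":{"efj":76,"pyw":94,"rm":31,"sp":98},"i":[18,10,5,33],"j":[68,6,17,7],"mae":23,"yd":{"b":1,"d":40,"eqk":51}}}
After op 11 (add /f/j/2 62): {"bi":[{"x":93},54,{"j":57,"psm":19},[3,91,33,17,20],{"ihc":93,"pt":48,"qxq":44}],"br":[[79,11,59],{"fk":73,"l":94,"lk":14,"ze":19},73,{"e":89,"zy":50}],"f":{"h":{"efj":76,"pyw":94,"rm":31,"sp":98},"i":[18,10,5,33],"j":[68,6,62,17,7],"mae":23,"yd":{"b":1,"d":40,"eqk":51}}}
After op 12 (remove /f/h/efj): {"bi":[{"x":93},54,{"j":57,"psm":19},[3,91,33,17,20],{"ihc":93,"pt":48,"qxq":44}],"br":[[79,11,59],{"fk":73,"l":94,"lk":14,"ze":19},73,{"e":89,"zy":50}],"f":{"h":{"pyw":94,"rm":31,"sp":98},"i":[18,10,5,33],"j":[68,6,62,17,7],"mae":23,"yd":{"b":1,"d":40,"eqk":51}}}
After op 13 (add /bvc 92): {"bi":[{"x":93},54,{"j":57,"psm":19},[3,91,33,17,20],{"ihc":93,"pt":48,"qxq":44}],"br":[[79,11,59],{"fk":73,"l":94,"lk":14,"ze":19},73,{"e":89,"zy":50}],"bvc":92,"f":{"h":{"pyw":94,"rm":31,"sp":98},"i":[18,10,5,33],"j":[68,6,62,17,7],"mae":23,"yd":{"b":1,"d":40,"eqk":51}}}
After op 14 (replace /f/mae 30): {"bi":[{"x":93},54,{"j":57,"psm":19},[3,91,33,17,20],{"ihc":93,"pt":48,"qxq":44}],"br":[[79,11,59],{"fk":73,"l":94,"lk":14,"ze":19},73,{"e":89,"zy":50}],"bvc":92,"f":{"h":{"pyw":94,"rm":31,"sp":98},"i":[18,10,5,33],"j":[68,6,62,17,7],"mae":30,"yd":{"b":1,"d":40,"eqk":51}}}
After op 15 (replace /f/j/2 92): {"bi":[{"x":93},54,{"j":57,"psm":19},[3,91,33,17,20],{"ihc":93,"pt":48,"qxq":44}],"br":[[79,11,59],{"fk":73,"l":94,"lk":14,"ze":19},73,{"e":89,"zy":50}],"bvc":92,"f":{"h":{"pyw":94,"rm":31,"sp":98},"i":[18,10,5,33],"j":[68,6,92,17,7],"mae":30,"yd":{"b":1,"d":40,"eqk":51}}}
After op 16 (add /br/3 2): {"bi":[{"x":93},54,{"j":57,"psm":19},[3,91,33,17,20],{"ihc":93,"pt":48,"qxq":44}],"br":[[79,11,59],{"fk":73,"l":94,"lk":14,"ze":19},73,2,{"e":89,"zy":50}],"bvc":92,"f":{"h":{"pyw":94,"rm":31,"sp":98},"i":[18,10,5,33],"j":[68,6,92,17,7],"mae":30,"yd":{"b":1,"d":40,"eqk":51}}}
After op 17 (add /f/i/1 40): {"bi":[{"x":93},54,{"j":57,"psm":19},[3,91,33,17,20],{"ihc":93,"pt":48,"qxq":44}],"br":[[79,11,59],{"fk":73,"l":94,"lk":14,"ze":19},73,2,{"e":89,"zy":50}],"bvc":92,"f":{"h":{"pyw":94,"rm":31,"sp":98},"i":[18,40,10,5,33],"j":[68,6,92,17,7],"mae":30,"yd":{"b":1,"d":40,"eqk":51}}}
After op 18 (add /f/h 22): {"bi":[{"x":93},54,{"j":57,"psm":19},[3,91,33,17,20],{"ihc":93,"pt":48,"qxq":44}],"br":[[79,11,59],{"fk":73,"l":94,"lk":14,"ze":19},73,2,{"e":89,"zy":50}],"bvc":92,"f":{"h":22,"i":[18,40,10,5,33],"j":[68,6,92,17,7],"mae":30,"yd":{"b":1,"d":40,"eqk":51}}}
After op 19 (replace /f/j 72): {"bi":[{"x":93},54,{"j":57,"psm":19},[3,91,33,17,20],{"ihc":93,"pt":48,"qxq":44}],"br":[[79,11,59],{"fk":73,"l":94,"lk":14,"ze":19},73,2,{"e":89,"zy":50}],"bvc":92,"f":{"h":22,"i":[18,40,10,5,33],"j":72,"mae":30,"yd":{"b":1,"d":40,"eqk":51}}}
Size at path /bi: 5

Answer: 5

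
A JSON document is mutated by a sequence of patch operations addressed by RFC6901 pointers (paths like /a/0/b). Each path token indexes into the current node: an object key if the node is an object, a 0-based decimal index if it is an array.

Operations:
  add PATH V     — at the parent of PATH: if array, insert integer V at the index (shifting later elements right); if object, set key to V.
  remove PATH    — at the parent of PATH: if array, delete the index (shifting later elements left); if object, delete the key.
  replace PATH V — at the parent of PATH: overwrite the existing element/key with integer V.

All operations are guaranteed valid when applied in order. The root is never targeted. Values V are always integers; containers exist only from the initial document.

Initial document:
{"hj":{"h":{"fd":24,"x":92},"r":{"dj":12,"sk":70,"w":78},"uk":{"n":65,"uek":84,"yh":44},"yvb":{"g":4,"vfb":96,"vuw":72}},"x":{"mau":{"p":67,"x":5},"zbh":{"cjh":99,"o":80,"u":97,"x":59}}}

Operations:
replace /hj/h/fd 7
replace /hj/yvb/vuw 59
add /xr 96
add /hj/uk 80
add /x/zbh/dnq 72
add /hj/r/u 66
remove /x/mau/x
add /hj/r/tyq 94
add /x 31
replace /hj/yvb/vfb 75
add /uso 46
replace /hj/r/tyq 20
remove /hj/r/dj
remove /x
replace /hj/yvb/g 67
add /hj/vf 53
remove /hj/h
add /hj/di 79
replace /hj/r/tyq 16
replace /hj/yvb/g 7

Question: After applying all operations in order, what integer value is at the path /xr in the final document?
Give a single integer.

Answer: 96

Derivation:
After op 1 (replace /hj/h/fd 7): {"hj":{"h":{"fd":7,"x":92},"r":{"dj":12,"sk":70,"w":78},"uk":{"n":65,"uek":84,"yh":44},"yvb":{"g":4,"vfb":96,"vuw":72}},"x":{"mau":{"p":67,"x":5},"zbh":{"cjh":99,"o":80,"u":97,"x":59}}}
After op 2 (replace /hj/yvb/vuw 59): {"hj":{"h":{"fd":7,"x":92},"r":{"dj":12,"sk":70,"w":78},"uk":{"n":65,"uek":84,"yh":44},"yvb":{"g":4,"vfb":96,"vuw":59}},"x":{"mau":{"p":67,"x":5},"zbh":{"cjh":99,"o":80,"u":97,"x":59}}}
After op 3 (add /xr 96): {"hj":{"h":{"fd":7,"x":92},"r":{"dj":12,"sk":70,"w":78},"uk":{"n":65,"uek":84,"yh":44},"yvb":{"g":4,"vfb":96,"vuw":59}},"x":{"mau":{"p":67,"x":5},"zbh":{"cjh":99,"o":80,"u":97,"x":59}},"xr":96}
After op 4 (add /hj/uk 80): {"hj":{"h":{"fd":7,"x":92},"r":{"dj":12,"sk":70,"w":78},"uk":80,"yvb":{"g":4,"vfb":96,"vuw":59}},"x":{"mau":{"p":67,"x":5},"zbh":{"cjh":99,"o":80,"u":97,"x":59}},"xr":96}
After op 5 (add /x/zbh/dnq 72): {"hj":{"h":{"fd":7,"x":92},"r":{"dj":12,"sk":70,"w":78},"uk":80,"yvb":{"g":4,"vfb":96,"vuw":59}},"x":{"mau":{"p":67,"x":5},"zbh":{"cjh":99,"dnq":72,"o":80,"u":97,"x":59}},"xr":96}
After op 6 (add /hj/r/u 66): {"hj":{"h":{"fd":7,"x":92},"r":{"dj":12,"sk":70,"u":66,"w":78},"uk":80,"yvb":{"g":4,"vfb":96,"vuw":59}},"x":{"mau":{"p":67,"x":5},"zbh":{"cjh":99,"dnq":72,"o":80,"u":97,"x":59}},"xr":96}
After op 7 (remove /x/mau/x): {"hj":{"h":{"fd":7,"x":92},"r":{"dj":12,"sk":70,"u":66,"w":78},"uk":80,"yvb":{"g":4,"vfb":96,"vuw":59}},"x":{"mau":{"p":67},"zbh":{"cjh":99,"dnq":72,"o":80,"u":97,"x":59}},"xr":96}
After op 8 (add /hj/r/tyq 94): {"hj":{"h":{"fd":7,"x":92},"r":{"dj":12,"sk":70,"tyq":94,"u":66,"w":78},"uk":80,"yvb":{"g":4,"vfb":96,"vuw":59}},"x":{"mau":{"p":67},"zbh":{"cjh":99,"dnq":72,"o":80,"u":97,"x":59}},"xr":96}
After op 9 (add /x 31): {"hj":{"h":{"fd":7,"x":92},"r":{"dj":12,"sk":70,"tyq":94,"u":66,"w":78},"uk":80,"yvb":{"g":4,"vfb":96,"vuw":59}},"x":31,"xr":96}
After op 10 (replace /hj/yvb/vfb 75): {"hj":{"h":{"fd":7,"x":92},"r":{"dj":12,"sk":70,"tyq":94,"u":66,"w":78},"uk":80,"yvb":{"g":4,"vfb":75,"vuw":59}},"x":31,"xr":96}
After op 11 (add /uso 46): {"hj":{"h":{"fd":7,"x":92},"r":{"dj":12,"sk":70,"tyq":94,"u":66,"w":78},"uk":80,"yvb":{"g":4,"vfb":75,"vuw":59}},"uso":46,"x":31,"xr":96}
After op 12 (replace /hj/r/tyq 20): {"hj":{"h":{"fd":7,"x":92},"r":{"dj":12,"sk":70,"tyq":20,"u":66,"w":78},"uk":80,"yvb":{"g":4,"vfb":75,"vuw":59}},"uso":46,"x":31,"xr":96}
After op 13 (remove /hj/r/dj): {"hj":{"h":{"fd":7,"x":92},"r":{"sk":70,"tyq":20,"u":66,"w":78},"uk":80,"yvb":{"g":4,"vfb":75,"vuw":59}},"uso":46,"x":31,"xr":96}
After op 14 (remove /x): {"hj":{"h":{"fd":7,"x":92},"r":{"sk":70,"tyq":20,"u":66,"w":78},"uk":80,"yvb":{"g":4,"vfb":75,"vuw":59}},"uso":46,"xr":96}
After op 15 (replace /hj/yvb/g 67): {"hj":{"h":{"fd":7,"x":92},"r":{"sk":70,"tyq":20,"u":66,"w":78},"uk":80,"yvb":{"g":67,"vfb":75,"vuw":59}},"uso":46,"xr":96}
After op 16 (add /hj/vf 53): {"hj":{"h":{"fd":7,"x":92},"r":{"sk":70,"tyq":20,"u":66,"w":78},"uk":80,"vf":53,"yvb":{"g":67,"vfb":75,"vuw":59}},"uso":46,"xr":96}
After op 17 (remove /hj/h): {"hj":{"r":{"sk":70,"tyq":20,"u":66,"w":78},"uk":80,"vf":53,"yvb":{"g":67,"vfb":75,"vuw":59}},"uso":46,"xr":96}
After op 18 (add /hj/di 79): {"hj":{"di":79,"r":{"sk":70,"tyq":20,"u":66,"w":78},"uk":80,"vf":53,"yvb":{"g":67,"vfb":75,"vuw":59}},"uso":46,"xr":96}
After op 19 (replace /hj/r/tyq 16): {"hj":{"di":79,"r":{"sk":70,"tyq":16,"u":66,"w":78},"uk":80,"vf":53,"yvb":{"g":67,"vfb":75,"vuw":59}},"uso":46,"xr":96}
After op 20 (replace /hj/yvb/g 7): {"hj":{"di":79,"r":{"sk":70,"tyq":16,"u":66,"w":78},"uk":80,"vf":53,"yvb":{"g":7,"vfb":75,"vuw":59}},"uso":46,"xr":96}
Value at /xr: 96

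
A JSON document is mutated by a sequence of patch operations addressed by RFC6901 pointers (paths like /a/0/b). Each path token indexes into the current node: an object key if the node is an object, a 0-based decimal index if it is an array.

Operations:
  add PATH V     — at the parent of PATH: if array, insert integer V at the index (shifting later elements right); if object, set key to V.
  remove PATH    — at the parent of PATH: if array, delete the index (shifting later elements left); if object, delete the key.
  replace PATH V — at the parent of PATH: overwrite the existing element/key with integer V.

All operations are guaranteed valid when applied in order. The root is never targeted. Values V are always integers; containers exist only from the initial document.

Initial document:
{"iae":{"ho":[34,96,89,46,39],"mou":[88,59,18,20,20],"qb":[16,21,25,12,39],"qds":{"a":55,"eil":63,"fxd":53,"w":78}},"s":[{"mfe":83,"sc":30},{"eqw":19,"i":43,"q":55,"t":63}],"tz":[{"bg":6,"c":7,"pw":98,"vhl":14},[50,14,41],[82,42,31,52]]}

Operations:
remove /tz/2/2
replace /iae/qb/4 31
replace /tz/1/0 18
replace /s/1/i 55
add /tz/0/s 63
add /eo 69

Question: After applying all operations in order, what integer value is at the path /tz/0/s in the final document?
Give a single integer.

After op 1 (remove /tz/2/2): {"iae":{"ho":[34,96,89,46,39],"mou":[88,59,18,20,20],"qb":[16,21,25,12,39],"qds":{"a":55,"eil":63,"fxd":53,"w":78}},"s":[{"mfe":83,"sc":30},{"eqw":19,"i":43,"q":55,"t":63}],"tz":[{"bg":6,"c":7,"pw":98,"vhl":14},[50,14,41],[82,42,52]]}
After op 2 (replace /iae/qb/4 31): {"iae":{"ho":[34,96,89,46,39],"mou":[88,59,18,20,20],"qb":[16,21,25,12,31],"qds":{"a":55,"eil":63,"fxd":53,"w":78}},"s":[{"mfe":83,"sc":30},{"eqw":19,"i":43,"q":55,"t":63}],"tz":[{"bg":6,"c":7,"pw":98,"vhl":14},[50,14,41],[82,42,52]]}
After op 3 (replace /tz/1/0 18): {"iae":{"ho":[34,96,89,46,39],"mou":[88,59,18,20,20],"qb":[16,21,25,12,31],"qds":{"a":55,"eil":63,"fxd":53,"w":78}},"s":[{"mfe":83,"sc":30},{"eqw":19,"i":43,"q":55,"t":63}],"tz":[{"bg":6,"c":7,"pw":98,"vhl":14},[18,14,41],[82,42,52]]}
After op 4 (replace /s/1/i 55): {"iae":{"ho":[34,96,89,46,39],"mou":[88,59,18,20,20],"qb":[16,21,25,12,31],"qds":{"a":55,"eil":63,"fxd":53,"w":78}},"s":[{"mfe":83,"sc":30},{"eqw":19,"i":55,"q":55,"t":63}],"tz":[{"bg":6,"c":7,"pw":98,"vhl":14},[18,14,41],[82,42,52]]}
After op 5 (add /tz/0/s 63): {"iae":{"ho":[34,96,89,46,39],"mou":[88,59,18,20,20],"qb":[16,21,25,12,31],"qds":{"a":55,"eil":63,"fxd":53,"w":78}},"s":[{"mfe":83,"sc":30},{"eqw":19,"i":55,"q":55,"t":63}],"tz":[{"bg":6,"c":7,"pw":98,"s":63,"vhl":14},[18,14,41],[82,42,52]]}
After op 6 (add /eo 69): {"eo":69,"iae":{"ho":[34,96,89,46,39],"mou":[88,59,18,20,20],"qb":[16,21,25,12,31],"qds":{"a":55,"eil":63,"fxd":53,"w":78}},"s":[{"mfe":83,"sc":30},{"eqw":19,"i":55,"q":55,"t":63}],"tz":[{"bg":6,"c":7,"pw":98,"s":63,"vhl":14},[18,14,41],[82,42,52]]}
Value at /tz/0/s: 63

Answer: 63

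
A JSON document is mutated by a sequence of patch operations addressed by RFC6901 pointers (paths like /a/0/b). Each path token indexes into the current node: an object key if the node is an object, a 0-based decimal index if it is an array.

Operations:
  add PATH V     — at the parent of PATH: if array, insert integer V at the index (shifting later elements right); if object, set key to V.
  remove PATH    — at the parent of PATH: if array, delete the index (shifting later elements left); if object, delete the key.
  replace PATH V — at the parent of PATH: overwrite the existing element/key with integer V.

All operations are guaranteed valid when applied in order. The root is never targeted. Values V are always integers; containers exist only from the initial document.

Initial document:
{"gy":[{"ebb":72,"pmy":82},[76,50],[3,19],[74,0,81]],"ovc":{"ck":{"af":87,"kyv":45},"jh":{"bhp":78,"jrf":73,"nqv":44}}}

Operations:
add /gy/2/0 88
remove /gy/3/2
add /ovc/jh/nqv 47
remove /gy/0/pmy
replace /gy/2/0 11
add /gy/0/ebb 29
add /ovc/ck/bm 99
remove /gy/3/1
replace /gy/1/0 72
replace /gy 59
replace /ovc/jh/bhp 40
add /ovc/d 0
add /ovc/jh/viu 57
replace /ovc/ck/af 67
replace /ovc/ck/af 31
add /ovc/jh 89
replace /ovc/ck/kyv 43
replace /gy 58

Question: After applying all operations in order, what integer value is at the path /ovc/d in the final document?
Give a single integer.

After op 1 (add /gy/2/0 88): {"gy":[{"ebb":72,"pmy":82},[76,50],[88,3,19],[74,0,81]],"ovc":{"ck":{"af":87,"kyv":45},"jh":{"bhp":78,"jrf":73,"nqv":44}}}
After op 2 (remove /gy/3/2): {"gy":[{"ebb":72,"pmy":82},[76,50],[88,3,19],[74,0]],"ovc":{"ck":{"af":87,"kyv":45},"jh":{"bhp":78,"jrf":73,"nqv":44}}}
After op 3 (add /ovc/jh/nqv 47): {"gy":[{"ebb":72,"pmy":82},[76,50],[88,3,19],[74,0]],"ovc":{"ck":{"af":87,"kyv":45},"jh":{"bhp":78,"jrf":73,"nqv":47}}}
After op 4 (remove /gy/0/pmy): {"gy":[{"ebb":72},[76,50],[88,3,19],[74,0]],"ovc":{"ck":{"af":87,"kyv":45},"jh":{"bhp":78,"jrf":73,"nqv":47}}}
After op 5 (replace /gy/2/0 11): {"gy":[{"ebb":72},[76,50],[11,3,19],[74,0]],"ovc":{"ck":{"af":87,"kyv":45},"jh":{"bhp":78,"jrf":73,"nqv":47}}}
After op 6 (add /gy/0/ebb 29): {"gy":[{"ebb":29},[76,50],[11,3,19],[74,0]],"ovc":{"ck":{"af":87,"kyv":45},"jh":{"bhp":78,"jrf":73,"nqv":47}}}
After op 7 (add /ovc/ck/bm 99): {"gy":[{"ebb":29},[76,50],[11,3,19],[74,0]],"ovc":{"ck":{"af":87,"bm":99,"kyv":45},"jh":{"bhp":78,"jrf":73,"nqv":47}}}
After op 8 (remove /gy/3/1): {"gy":[{"ebb":29},[76,50],[11,3,19],[74]],"ovc":{"ck":{"af":87,"bm":99,"kyv":45},"jh":{"bhp":78,"jrf":73,"nqv":47}}}
After op 9 (replace /gy/1/0 72): {"gy":[{"ebb":29},[72,50],[11,3,19],[74]],"ovc":{"ck":{"af":87,"bm":99,"kyv":45},"jh":{"bhp":78,"jrf":73,"nqv":47}}}
After op 10 (replace /gy 59): {"gy":59,"ovc":{"ck":{"af":87,"bm":99,"kyv":45},"jh":{"bhp":78,"jrf":73,"nqv":47}}}
After op 11 (replace /ovc/jh/bhp 40): {"gy":59,"ovc":{"ck":{"af":87,"bm":99,"kyv":45},"jh":{"bhp":40,"jrf":73,"nqv":47}}}
After op 12 (add /ovc/d 0): {"gy":59,"ovc":{"ck":{"af":87,"bm":99,"kyv":45},"d":0,"jh":{"bhp":40,"jrf":73,"nqv":47}}}
After op 13 (add /ovc/jh/viu 57): {"gy":59,"ovc":{"ck":{"af":87,"bm":99,"kyv":45},"d":0,"jh":{"bhp":40,"jrf":73,"nqv":47,"viu":57}}}
After op 14 (replace /ovc/ck/af 67): {"gy":59,"ovc":{"ck":{"af":67,"bm":99,"kyv":45},"d":0,"jh":{"bhp":40,"jrf":73,"nqv":47,"viu":57}}}
After op 15 (replace /ovc/ck/af 31): {"gy":59,"ovc":{"ck":{"af":31,"bm":99,"kyv":45},"d":0,"jh":{"bhp":40,"jrf":73,"nqv":47,"viu":57}}}
After op 16 (add /ovc/jh 89): {"gy":59,"ovc":{"ck":{"af":31,"bm":99,"kyv":45},"d":0,"jh":89}}
After op 17 (replace /ovc/ck/kyv 43): {"gy":59,"ovc":{"ck":{"af":31,"bm":99,"kyv":43},"d":0,"jh":89}}
After op 18 (replace /gy 58): {"gy":58,"ovc":{"ck":{"af":31,"bm":99,"kyv":43},"d":0,"jh":89}}
Value at /ovc/d: 0

Answer: 0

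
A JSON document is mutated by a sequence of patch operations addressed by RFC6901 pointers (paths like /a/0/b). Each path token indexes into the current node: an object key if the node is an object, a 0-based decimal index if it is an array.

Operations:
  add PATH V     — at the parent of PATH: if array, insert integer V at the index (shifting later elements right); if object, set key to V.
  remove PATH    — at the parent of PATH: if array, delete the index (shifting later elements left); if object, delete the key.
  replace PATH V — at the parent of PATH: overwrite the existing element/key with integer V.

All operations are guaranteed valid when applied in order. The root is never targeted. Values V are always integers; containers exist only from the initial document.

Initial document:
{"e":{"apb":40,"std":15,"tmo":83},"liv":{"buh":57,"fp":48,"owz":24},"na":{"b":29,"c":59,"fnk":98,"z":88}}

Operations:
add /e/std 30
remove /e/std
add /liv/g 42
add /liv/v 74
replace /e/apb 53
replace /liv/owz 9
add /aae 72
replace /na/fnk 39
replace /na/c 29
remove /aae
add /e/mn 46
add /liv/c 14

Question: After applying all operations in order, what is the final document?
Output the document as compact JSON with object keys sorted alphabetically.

After op 1 (add /e/std 30): {"e":{"apb":40,"std":30,"tmo":83},"liv":{"buh":57,"fp":48,"owz":24},"na":{"b":29,"c":59,"fnk":98,"z":88}}
After op 2 (remove /e/std): {"e":{"apb":40,"tmo":83},"liv":{"buh":57,"fp":48,"owz":24},"na":{"b":29,"c":59,"fnk":98,"z":88}}
After op 3 (add /liv/g 42): {"e":{"apb":40,"tmo":83},"liv":{"buh":57,"fp":48,"g":42,"owz":24},"na":{"b":29,"c":59,"fnk":98,"z":88}}
After op 4 (add /liv/v 74): {"e":{"apb":40,"tmo":83},"liv":{"buh":57,"fp":48,"g":42,"owz":24,"v":74},"na":{"b":29,"c":59,"fnk":98,"z":88}}
After op 5 (replace /e/apb 53): {"e":{"apb":53,"tmo":83},"liv":{"buh":57,"fp":48,"g":42,"owz":24,"v":74},"na":{"b":29,"c":59,"fnk":98,"z":88}}
After op 6 (replace /liv/owz 9): {"e":{"apb":53,"tmo":83},"liv":{"buh":57,"fp":48,"g":42,"owz":9,"v":74},"na":{"b":29,"c":59,"fnk":98,"z":88}}
After op 7 (add /aae 72): {"aae":72,"e":{"apb":53,"tmo":83},"liv":{"buh":57,"fp":48,"g":42,"owz":9,"v":74},"na":{"b":29,"c":59,"fnk":98,"z":88}}
After op 8 (replace /na/fnk 39): {"aae":72,"e":{"apb":53,"tmo":83},"liv":{"buh":57,"fp":48,"g":42,"owz":9,"v":74},"na":{"b":29,"c":59,"fnk":39,"z":88}}
After op 9 (replace /na/c 29): {"aae":72,"e":{"apb":53,"tmo":83},"liv":{"buh":57,"fp":48,"g":42,"owz":9,"v":74},"na":{"b":29,"c":29,"fnk":39,"z":88}}
After op 10 (remove /aae): {"e":{"apb":53,"tmo":83},"liv":{"buh":57,"fp":48,"g":42,"owz":9,"v":74},"na":{"b":29,"c":29,"fnk":39,"z":88}}
After op 11 (add /e/mn 46): {"e":{"apb":53,"mn":46,"tmo":83},"liv":{"buh":57,"fp":48,"g":42,"owz":9,"v":74},"na":{"b":29,"c":29,"fnk":39,"z":88}}
After op 12 (add /liv/c 14): {"e":{"apb":53,"mn":46,"tmo":83},"liv":{"buh":57,"c":14,"fp":48,"g":42,"owz":9,"v":74},"na":{"b":29,"c":29,"fnk":39,"z":88}}

Answer: {"e":{"apb":53,"mn":46,"tmo":83},"liv":{"buh":57,"c":14,"fp":48,"g":42,"owz":9,"v":74},"na":{"b":29,"c":29,"fnk":39,"z":88}}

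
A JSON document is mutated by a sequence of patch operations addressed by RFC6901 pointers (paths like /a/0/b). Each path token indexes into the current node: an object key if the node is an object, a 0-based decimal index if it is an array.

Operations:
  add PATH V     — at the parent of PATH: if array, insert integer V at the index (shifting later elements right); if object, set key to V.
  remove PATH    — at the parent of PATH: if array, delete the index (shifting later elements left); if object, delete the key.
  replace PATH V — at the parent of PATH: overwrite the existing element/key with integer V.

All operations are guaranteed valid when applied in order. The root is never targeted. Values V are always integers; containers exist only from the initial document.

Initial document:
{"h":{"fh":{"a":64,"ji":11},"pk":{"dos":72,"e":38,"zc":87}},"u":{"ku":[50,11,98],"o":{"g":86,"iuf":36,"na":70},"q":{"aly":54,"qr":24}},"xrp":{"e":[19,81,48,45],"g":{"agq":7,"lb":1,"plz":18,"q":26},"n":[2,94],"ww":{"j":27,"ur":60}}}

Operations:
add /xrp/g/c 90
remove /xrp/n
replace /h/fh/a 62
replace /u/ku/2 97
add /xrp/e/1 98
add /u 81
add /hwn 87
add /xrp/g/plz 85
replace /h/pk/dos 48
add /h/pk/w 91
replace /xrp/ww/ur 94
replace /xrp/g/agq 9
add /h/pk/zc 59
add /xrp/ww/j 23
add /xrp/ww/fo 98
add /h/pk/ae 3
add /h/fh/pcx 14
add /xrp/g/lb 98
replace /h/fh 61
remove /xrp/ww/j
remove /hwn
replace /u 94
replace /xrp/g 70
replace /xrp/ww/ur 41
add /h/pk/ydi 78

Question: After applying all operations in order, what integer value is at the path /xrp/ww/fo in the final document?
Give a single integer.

After op 1 (add /xrp/g/c 90): {"h":{"fh":{"a":64,"ji":11},"pk":{"dos":72,"e":38,"zc":87}},"u":{"ku":[50,11,98],"o":{"g":86,"iuf":36,"na":70},"q":{"aly":54,"qr":24}},"xrp":{"e":[19,81,48,45],"g":{"agq":7,"c":90,"lb":1,"plz":18,"q":26},"n":[2,94],"ww":{"j":27,"ur":60}}}
After op 2 (remove /xrp/n): {"h":{"fh":{"a":64,"ji":11},"pk":{"dos":72,"e":38,"zc":87}},"u":{"ku":[50,11,98],"o":{"g":86,"iuf":36,"na":70},"q":{"aly":54,"qr":24}},"xrp":{"e":[19,81,48,45],"g":{"agq":7,"c":90,"lb":1,"plz":18,"q":26},"ww":{"j":27,"ur":60}}}
After op 3 (replace /h/fh/a 62): {"h":{"fh":{"a":62,"ji":11},"pk":{"dos":72,"e":38,"zc":87}},"u":{"ku":[50,11,98],"o":{"g":86,"iuf":36,"na":70},"q":{"aly":54,"qr":24}},"xrp":{"e":[19,81,48,45],"g":{"agq":7,"c":90,"lb":1,"plz":18,"q":26},"ww":{"j":27,"ur":60}}}
After op 4 (replace /u/ku/2 97): {"h":{"fh":{"a":62,"ji":11},"pk":{"dos":72,"e":38,"zc":87}},"u":{"ku":[50,11,97],"o":{"g":86,"iuf":36,"na":70},"q":{"aly":54,"qr":24}},"xrp":{"e":[19,81,48,45],"g":{"agq":7,"c":90,"lb":1,"plz":18,"q":26},"ww":{"j":27,"ur":60}}}
After op 5 (add /xrp/e/1 98): {"h":{"fh":{"a":62,"ji":11},"pk":{"dos":72,"e":38,"zc":87}},"u":{"ku":[50,11,97],"o":{"g":86,"iuf":36,"na":70},"q":{"aly":54,"qr":24}},"xrp":{"e":[19,98,81,48,45],"g":{"agq":7,"c":90,"lb":1,"plz":18,"q":26},"ww":{"j":27,"ur":60}}}
After op 6 (add /u 81): {"h":{"fh":{"a":62,"ji":11},"pk":{"dos":72,"e":38,"zc":87}},"u":81,"xrp":{"e":[19,98,81,48,45],"g":{"agq":7,"c":90,"lb":1,"plz":18,"q":26},"ww":{"j":27,"ur":60}}}
After op 7 (add /hwn 87): {"h":{"fh":{"a":62,"ji":11},"pk":{"dos":72,"e":38,"zc":87}},"hwn":87,"u":81,"xrp":{"e":[19,98,81,48,45],"g":{"agq":7,"c":90,"lb":1,"plz":18,"q":26},"ww":{"j":27,"ur":60}}}
After op 8 (add /xrp/g/plz 85): {"h":{"fh":{"a":62,"ji":11},"pk":{"dos":72,"e":38,"zc":87}},"hwn":87,"u":81,"xrp":{"e":[19,98,81,48,45],"g":{"agq":7,"c":90,"lb":1,"plz":85,"q":26},"ww":{"j":27,"ur":60}}}
After op 9 (replace /h/pk/dos 48): {"h":{"fh":{"a":62,"ji":11},"pk":{"dos":48,"e":38,"zc":87}},"hwn":87,"u":81,"xrp":{"e":[19,98,81,48,45],"g":{"agq":7,"c":90,"lb":1,"plz":85,"q":26},"ww":{"j":27,"ur":60}}}
After op 10 (add /h/pk/w 91): {"h":{"fh":{"a":62,"ji":11},"pk":{"dos":48,"e":38,"w":91,"zc":87}},"hwn":87,"u":81,"xrp":{"e":[19,98,81,48,45],"g":{"agq":7,"c":90,"lb":1,"plz":85,"q":26},"ww":{"j":27,"ur":60}}}
After op 11 (replace /xrp/ww/ur 94): {"h":{"fh":{"a":62,"ji":11},"pk":{"dos":48,"e":38,"w":91,"zc":87}},"hwn":87,"u":81,"xrp":{"e":[19,98,81,48,45],"g":{"agq":7,"c":90,"lb":1,"plz":85,"q":26},"ww":{"j":27,"ur":94}}}
After op 12 (replace /xrp/g/agq 9): {"h":{"fh":{"a":62,"ji":11},"pk":{"dos":48,"e":38,"w":91,"zc":87}},"hwn":87,"u":81,"xrp":{"e":[19,98,81,48,45],"g":{"agq":9,"c":90,"lb":1,"plz":85,"q":26},"ww":{"j":27,"ur":94}}}
After op 13 (add /h/pk/zc 59): {"h":{"fh":{"a":62,"ji":11},"pk":{"dos":48,"e":38,"w":91,"zc":59}},"hwn":87,"u":81,"xrp":{"e":[19,98,81,48,45],"g":{"agq":9,"c":90,"lb":1,"plz":85,"q":26},"ww":{"j":27,"ur":94}}}
After op 14 (add /xrp/ww/j 23): {"h":{"fh":{"a":62,"ji":11},"pk":{"dos":48,"e":38,"w":91,"zc":59}},"hwn":87,"u":81,"xrp":{"e":[19,98,81,48,45],"g":{"agq":9,"c":90,"lb":1,"plz":85,"q":26},"ww":{"j":23,"ur":94}}}
After op 15 (add /xrp/ww/fo 98): {"h":{"fh":{"a":62,"ji":11},"pk":{"dos":48,"e":38,"w":91,"zc":59}},"hwn":87,"u":81,"xrp":{"e":[19,98,81,48,45],"g":{"agq":9,"c":90,"lb":1,"plz":85,"q":26},"ww":{"fo":98,"j":23,"ur":94}}}
After op 16 (add /h/pk/ae 3): {"h":{"fh":{"a":62,"ji":11},"pk":{"ae":3,"dos":48,"e":38,"w":91,"zc":59}},"hwn":87,"u":81,"xrp":{"e":[19,98,81,48,45],"g":{"agq":9,"c":90,"lb":1,"plz":85,"q":26},"ww":{"fo":98,"j":23,"ur":94}}}
After op 17 (add /h/fh/pcx 14): {"h":{"fh":{"a":62,"ji":11,"pcx":14},"pk":{"ae":3,"dos":48,"e":38,"w":91,"zc":59}},"hwn":87,"u":81,"xrp":{"e":[19,98,81,48,45],"g":{"agq":9,"c":90,"lb":1,"plz":85,"q":26},"ww":{"fo":98,"j":23,"ur":94}}}
After op 18 (add /xrp/g/lb 98): {"h":{"fh":{"a":62,"ji":11,"pcx":14},"pk":{"ae":3,"dos":48,"e":38,"w":91,"zc":59}},"hwn":87,"u":81,"xrp":{"e":[19,98,81,48,45],"g":{"agq":9,"c":90,"lb":98,"plz":85,"q":26},"ww":{"fo":98,"j":23,"ur":94}}}
After op 19 (replace /h/fh 61): {"h":{"fh":61,"pk":{"ae":3,"dos":48,"e":38,"w":91,"zc":59}},"hwn":87,"u":81,"xrp":{"e":[19,98,81,48,45],"g":{"agq":9,"c":90,"lb":98,"plz":85,"q":26},"ww":{"fo":98,"j":23,"ur":94}}}
After op 20 (remove /xrp/ww/j): {"h":{"fh":61,"pk":{"ae":3,"dos":48,"e":38,"w":91,"zc":59}},"hwn":87,"u":81,"xrp":{"e":[19,98,81,48,45],"g":{"agq":9,"c":90,"lb":98,"plz":85,"q":26},"ww":{"fo":98,"ur":94}}}
After op 21 (remove /hwn): {"h":{"fh":61,"pk":{"ae":3,"dos":48,"e":38,"w":91,"zc":59}},"u":81,"xrp":{"e":[19,98,81,48,45],"g":{"agq":9,"c":90,"lb":98,"plz":85,"q":26},"ww":{"fo":98,"ur":94}}}
After op 22 (replace /u 94): {"h":{"fh":61,"pk":{"ae":3,"dos":48,"e":38,"w":91,"zc":59}},"u":94,"xrp":{"e":[19,98,81,48,45],"g":{"agq":9,"c":90,"lb":98,"plz":85,"q":26},"ww":{"fo":98,"ur":94}}}
After op 23 (replace /xrp/g 70): {"h":{"fh":61,"pk":{"ae":3,"dos":48,"e":38,"w":91,"zc":59}},"u":94,"xrp":{"e":[19,98,81,48,45],"g":70,"ww":{"fo":98,"ur":94}}}
After op 24 (replace /xrp/ww/ur 41): {"h":{"fh":61,"pk":{"ae":3,"dos":48,"e":38,"w":91,"zc":59}},"u":94,"xrp":{"e":[19,98,81,48,45],"g":70,"ww":{"fo":98,"ur":41}}}
After op 25 (add /h/pk/ydi 78): {"h":{"fh":61,"pk":{"ae":3,"dos":48,"e":38,"w":91,"ydi":78,"zc":59}},"u":94,"xrp":{"e":[19,98,81,48,45],"g":70,"ww":{"fo":98,"ur":41}}}
Value at /xrp/ww/fo: 98

Answer: 98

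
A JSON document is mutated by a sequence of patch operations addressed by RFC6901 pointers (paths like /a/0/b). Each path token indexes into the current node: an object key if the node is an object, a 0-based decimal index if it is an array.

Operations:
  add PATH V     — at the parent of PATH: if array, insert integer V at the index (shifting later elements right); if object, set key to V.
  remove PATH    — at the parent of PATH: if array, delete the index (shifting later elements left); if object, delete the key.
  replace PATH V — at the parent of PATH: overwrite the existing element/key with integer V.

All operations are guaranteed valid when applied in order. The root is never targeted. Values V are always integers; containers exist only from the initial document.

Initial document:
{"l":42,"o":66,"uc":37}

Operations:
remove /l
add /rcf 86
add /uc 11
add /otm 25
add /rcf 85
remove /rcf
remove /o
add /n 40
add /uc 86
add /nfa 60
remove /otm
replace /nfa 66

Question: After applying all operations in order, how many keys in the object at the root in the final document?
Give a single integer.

After op 1 (remove /l): {"o":66,"uc":37}
After op 2 (add /rcf 86): {"o":66,"rcf":86,"uc":37}
After op 3 (add /uc 11): {"o":66,"rcf":86,"uc":11}
After op 4 (add /otm 25): {"o":66,"otm":25,"rcf":86,"uc":11}
After op 5 (add /rcf 85): {"o":66,"otm":25,"rcf":85,"uc":11}
After op 6 (remove /rcf): {"o":66,"otm":25,"uc":11}
After op 7 (remove /o): {"otm":25,"uc":11}
After op 8 (add /n 40): {"n":40,"otm":25,"uc":11}
After op 9 (add /uc 86): {"n":40,"otm":25,"uc":86}
After op 10 (add /nfa 60): {"n":40,"nfa":60,"otm":25,"uc":86}
After op 11 (remove /otm): {"n":40,"nfa":60,"uc":86}
After op 12 (replace /nfa 66): {"n":40,"nfa":66,"uc":86}
Size at the root: 3

Answer: 3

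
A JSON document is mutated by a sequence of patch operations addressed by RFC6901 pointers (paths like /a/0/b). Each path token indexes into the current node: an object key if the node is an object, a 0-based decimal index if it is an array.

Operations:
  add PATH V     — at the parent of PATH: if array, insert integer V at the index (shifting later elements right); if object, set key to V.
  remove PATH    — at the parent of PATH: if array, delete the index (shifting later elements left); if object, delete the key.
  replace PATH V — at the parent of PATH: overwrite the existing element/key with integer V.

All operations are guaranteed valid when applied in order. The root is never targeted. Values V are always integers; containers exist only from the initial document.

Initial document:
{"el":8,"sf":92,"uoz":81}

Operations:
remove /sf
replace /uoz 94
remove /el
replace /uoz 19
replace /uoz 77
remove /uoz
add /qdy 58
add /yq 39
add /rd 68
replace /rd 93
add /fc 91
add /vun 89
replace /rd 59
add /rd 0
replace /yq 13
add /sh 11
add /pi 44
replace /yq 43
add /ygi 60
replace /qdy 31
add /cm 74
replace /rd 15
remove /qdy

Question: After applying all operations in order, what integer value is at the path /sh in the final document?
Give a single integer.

After op 1 (remove /sf): {"el":8,"uoz":81}
After op 2 (replace /uoz 94): {"el":8,"uoz":94}
After op 3 (remove /el): {"uoz":94}
After op 4 (replace /uoz 19): {"uoz":19}
After op 5 (replace /uoz 77): {"uoz":77}
After op 6 (remove /uoz): {}
After op 7 (add /qdy 58): {"qdy":58}
After op 8 (add /yq 39): {"qdy":58,"yq":39}
After op 9 (add /rd 68): {"qdy":58,"rd":68,"yq":39}
After op 10 (replace /rd 93): {"qdy":58,"rd":93,"yq":39}
After op 11 (add /fc 91): {"fc":91,"qdy":58,"rd":93,"yq":39}
After op 12 (add /vun 89): {"fc":91,"qdy":58,"rd":93,"vun":89,"yq":39}
After op 13 (replace /rd 59): {"fc":91,"qdy":58,"rd":59,"vun":89,"yq":39}
After op 14 (add /rd 0): {"fc":91,"qdy":58,"rd":0,"vun":89,"yq":39}
After op 15 (replace /yq 13): {"fc":91,"qdy":58,"rd":0,"vun":89,"yq":13}
After op 16 (add /sh 11): {"fc":91,"qdy":58,"rd":0,"sh":11,"vun":89,"yq":13}
After op 17 (add /pi 44): {"fc":91,"pi":44,"qdy":58,"rd":0,"sh":11,"vun":89,"yq":13}
After op 18 (replace /yq 43): {"fc":91,"pi":44,"qdy":58,"rd":0,"sh":11,"vun":89,"yq":43}
After op 19 (add /ygi 60): {"fc":91,"pi":44,"qdy":58,"rd":0,"sh":11,"vun":89,"ygi":60,"yq":43}
After op 20 (replace /qdy 31): {"fc":91,"pi":44,"qdy":31,"rd":0,"sh":11,"vun":89,"ygi":60,"yq":43}
After op 21 (add /cm 74): {"cm":74,"fc":91,"pi":44,"qdy":31,"rd":0,"sh":11,"vun":89,"ygi":60,"yq":43}
After op 22 (replace /rd 15): {"cm":74,"fc":91,"pi":44,"qdy":31,"rd":15,"sh":11,"vun":89,"ygi":60,"yq":43}
After op 23 (remove /qdy): {"cm":74,"fc":91,"pi":44,"rd":15,"sh":11,"vun":89,"ygi":60,"yq":43}
Value at /sh: 11

Answer: 11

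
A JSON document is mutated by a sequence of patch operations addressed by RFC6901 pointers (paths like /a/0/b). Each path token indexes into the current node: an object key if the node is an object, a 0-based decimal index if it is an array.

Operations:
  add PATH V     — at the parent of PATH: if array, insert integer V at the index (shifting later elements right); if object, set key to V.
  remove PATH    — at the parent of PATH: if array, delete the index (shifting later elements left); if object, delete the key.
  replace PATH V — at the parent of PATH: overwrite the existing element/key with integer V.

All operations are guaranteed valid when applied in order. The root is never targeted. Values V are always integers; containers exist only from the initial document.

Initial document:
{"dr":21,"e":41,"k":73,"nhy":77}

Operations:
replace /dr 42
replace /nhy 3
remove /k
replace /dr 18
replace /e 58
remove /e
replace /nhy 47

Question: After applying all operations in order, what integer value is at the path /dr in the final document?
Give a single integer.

Answer: 18

Derivation:
After op 1 (replace /dr 42): {"dr":42,"e":41,"k":73,"nhy":77}
After op 2 (replace /nhy 3): {"dr":42,"e":41,"k":73,"nhy":3}
After op 3 (remove /k): {"dr":42,"e":41,"nhy":3}
After op 4 (replace /dr 18): {"dr":18,"e":41,"nhy":3}
After op 5 (replace /e 58): {"dr":18,"e":58,"nhy":3}
After op 6 (remove /e): {"dr":18,"nhy":3}
After op 7 (replace /nhy 47): {"dr":18,"nhy":47}
Value at /dr: 18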